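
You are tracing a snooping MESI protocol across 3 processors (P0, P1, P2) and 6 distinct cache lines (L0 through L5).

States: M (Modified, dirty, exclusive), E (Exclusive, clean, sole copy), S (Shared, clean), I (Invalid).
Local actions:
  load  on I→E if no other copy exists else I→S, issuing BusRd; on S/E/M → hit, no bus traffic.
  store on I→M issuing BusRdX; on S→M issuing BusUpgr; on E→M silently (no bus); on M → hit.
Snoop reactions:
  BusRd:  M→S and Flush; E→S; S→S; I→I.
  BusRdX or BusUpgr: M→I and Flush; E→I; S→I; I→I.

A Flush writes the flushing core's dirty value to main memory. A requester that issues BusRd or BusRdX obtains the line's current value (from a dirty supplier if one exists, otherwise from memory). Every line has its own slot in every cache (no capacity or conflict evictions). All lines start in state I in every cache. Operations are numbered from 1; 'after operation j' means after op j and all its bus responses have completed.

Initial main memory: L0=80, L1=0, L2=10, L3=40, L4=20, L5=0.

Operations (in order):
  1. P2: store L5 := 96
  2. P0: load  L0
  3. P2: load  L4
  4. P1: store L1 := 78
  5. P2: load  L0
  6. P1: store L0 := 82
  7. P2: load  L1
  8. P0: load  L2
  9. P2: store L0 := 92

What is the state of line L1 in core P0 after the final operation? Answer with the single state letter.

state = I

step 1: P2: store L5 := 96  ⟶  IIM  (L5)  txn=BusRdX  M[L5]=0
step 2: P0: load  L0  ⟶  EII  (L0)  txn=BusRd  M[L0]=80
step 3: P2: load  L4  ⟶  IIE  (L4)  txn=BusRd  M[L4]=20
step 4: P1: store L1 := 78  ⟶  IMI  (L1)  txn=BusRdX  M[L1]=0
step 5: P2: load  L0  ⟶  SIS  (L0)  txn=BusRd  M[L0]=80
step 6: P1: store L0 := 82  ⟶  IMI  (L0)  txn=BusRdX  M[L0]=80
step 7: P2: load  L1  ⟶  ISS  (L1)  txn=BusRd+Flush  M[L1]=78
step 8: P0: load  L2  ⟶  EII  (L2)  txn=BusRd  M[L2]=10
step 9: P2: store L0 := 92  ⟶  IIM  (L0)  txn=BusRdX+Flush  M[L0]=82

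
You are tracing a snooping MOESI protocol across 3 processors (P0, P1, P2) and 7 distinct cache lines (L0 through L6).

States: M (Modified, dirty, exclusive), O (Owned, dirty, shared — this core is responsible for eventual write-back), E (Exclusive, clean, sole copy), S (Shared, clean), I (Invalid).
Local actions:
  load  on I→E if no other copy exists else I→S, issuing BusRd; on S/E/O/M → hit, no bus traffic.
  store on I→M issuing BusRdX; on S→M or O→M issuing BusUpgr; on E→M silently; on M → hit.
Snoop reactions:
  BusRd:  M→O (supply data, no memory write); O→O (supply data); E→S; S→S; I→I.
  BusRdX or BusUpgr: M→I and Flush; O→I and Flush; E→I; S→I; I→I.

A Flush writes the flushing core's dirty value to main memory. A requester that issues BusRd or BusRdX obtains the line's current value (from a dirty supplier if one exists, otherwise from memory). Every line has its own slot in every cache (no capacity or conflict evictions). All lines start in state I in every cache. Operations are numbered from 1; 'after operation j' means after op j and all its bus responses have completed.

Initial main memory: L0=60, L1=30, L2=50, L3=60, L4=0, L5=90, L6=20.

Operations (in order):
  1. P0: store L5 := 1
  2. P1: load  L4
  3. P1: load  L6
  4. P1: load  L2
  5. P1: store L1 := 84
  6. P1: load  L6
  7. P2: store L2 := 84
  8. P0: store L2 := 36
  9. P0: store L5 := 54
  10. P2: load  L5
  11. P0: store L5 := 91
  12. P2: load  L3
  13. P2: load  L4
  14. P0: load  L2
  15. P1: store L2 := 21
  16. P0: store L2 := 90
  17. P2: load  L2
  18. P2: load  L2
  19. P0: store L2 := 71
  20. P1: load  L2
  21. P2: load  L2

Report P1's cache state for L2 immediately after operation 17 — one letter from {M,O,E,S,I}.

1. P0: store L5 := 1  bus=[BusRdX]  L5: P0=M P1=I P2=I  mem[L5]=90
2. P1: load  L4  bus=[BusRd]  L4: P0=I P1=E P2=I  mem[L4]=0
3. P1: load  L6  bus=[BusRd]  L6: P0=I P1=E P2=I  mem[L6]=20
4. P1: load  L2  bus=[BusRd]  L2: P0=I P1=E P2=I  mem[L2]=50
5. P1: store L1 := 84  bus=[BusRdX]  L1: P0=I P1=M P2=I  mem[L1]=30
6. P1: load  L6  bus=[-]  L6: P0=I P1=E P2=I  mem[L6]=20
7. P2: store L2 := 84  bus=[BusRdX]  L2: P0=I P1=I P2=M  mem[L2]=50
8. P0: store L2 := 36  bus=[BusRdX,Flush]  L2: P0=M P1=I P2=I  mem[L2]=84
9. P0: store L5 := 54  bus=[-]  L5: P0=M P1=I P2=I  mem[L5]=90
10. P2: load  L5  bus=[BusRd]  L5: P0=O P1=I P2=S  mem[L5]=90
11. P0: store L5 := 91  bus=[BusUpgr]  L5: P0=M P1=I P2=I  mem[L5]=90
12. P2: load  L3  bus=[BusRd]  L3: P0=I P1=I P2=E  mem[L3]=60
13. P2: load  L4  bus=[BusRd]  L4: P0=I P1=S P2=S  mem[L4]=0
14. P0: load  L2  bus=[-]  L2: P0=M P1=I P2=I  mem[L2]=84
15. P1: store L2 := 21  bus=[BusRdX,Flush]  L2: P0=I P1=M P2=I  mem[L2]=36
16. P0: store L2 := 90  bus=[BusRdX,Flush]  L2: P0=M P1=I P2=I  mem[L2]=21
17. P2: load  L2  bus=[BusRd]  L2: P0=O P1=I P2=S  mem[L2]=21
18. P2: load  L2  bus=[-]  L2: P0=O P1=I P2=S  mem[L2]=21
19. P0: store L2 := 71  bus=[BusUpgr]  L2: P0=M P1=I P2=I  mem[L2]=21
20. P1: load  L2  bus=[BusRd]  L2: P0=O P1=S P2=I  mem[L2]=21
21. P2: load  L2  bus=[BusRd]  L2: P0=O P1=S P2=S  mem[L2]=21

state = I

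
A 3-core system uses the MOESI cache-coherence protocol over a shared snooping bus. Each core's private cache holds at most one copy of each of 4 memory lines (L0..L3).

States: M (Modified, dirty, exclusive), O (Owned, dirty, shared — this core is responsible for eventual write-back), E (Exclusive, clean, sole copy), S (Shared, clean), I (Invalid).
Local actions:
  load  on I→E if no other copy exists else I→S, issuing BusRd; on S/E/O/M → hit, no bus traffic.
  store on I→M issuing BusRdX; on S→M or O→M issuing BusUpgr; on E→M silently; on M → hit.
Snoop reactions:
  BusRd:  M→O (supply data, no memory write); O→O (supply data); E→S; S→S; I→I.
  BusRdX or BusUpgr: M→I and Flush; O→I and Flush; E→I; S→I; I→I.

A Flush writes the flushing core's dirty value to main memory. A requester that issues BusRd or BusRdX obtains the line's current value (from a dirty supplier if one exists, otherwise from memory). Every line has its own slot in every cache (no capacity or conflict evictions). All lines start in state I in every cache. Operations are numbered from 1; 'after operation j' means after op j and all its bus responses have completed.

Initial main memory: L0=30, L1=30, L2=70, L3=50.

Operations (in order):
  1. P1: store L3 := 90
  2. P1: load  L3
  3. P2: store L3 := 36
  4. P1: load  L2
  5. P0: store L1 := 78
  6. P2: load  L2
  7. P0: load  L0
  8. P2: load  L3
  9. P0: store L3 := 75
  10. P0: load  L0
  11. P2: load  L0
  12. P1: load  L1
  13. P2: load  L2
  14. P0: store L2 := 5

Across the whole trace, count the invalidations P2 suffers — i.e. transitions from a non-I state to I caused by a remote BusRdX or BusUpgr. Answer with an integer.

  op1 P1: store L3 := 90 → I/M/I on L3; bus BusRdX; mem=50
  op2 P1: load  L3 → I/M/I on L3; bus (none); mem=50
  op3 P2: store L3 := 36 → I/I/M on L3; bus BusRdX Flush; mem=90
  op4 P1: load  L2 → I/E/I on L2; bus BusRd; mem=70
  op5 P0: store L1 := 78 → M/I/I on L1; bus BusRdX; mem=30
  op6 P2: load  L2 → I/S/S on L2; bus BusRd; mem=70
  op7 P0: load  L0 → E/I/I on L0; bus BusRd; mem=30
  op8 P2: load  L3 → I/I/M on L3; bus (none); mem=90
  op9 P0: store L3 := 75 → M/I/I on L3; bus BusRdX Flush; mem=36
  op10 P0: load  L0 → E/I/I on L0; bus (none); mem=30
  op11 P2: load  L0 → S/I/S on L0; bus BusRd; mem=30
  op12 P1: load  L1 → O/S/I on L1; bus BusRd; mem=30
  op13 P2: load  L2 → I/S/S on L2; bus (none); mem=70
  op14 P0: store L2 := 5 → M/I/I on L2; bus BusRdX; mem=70

invalidations = 2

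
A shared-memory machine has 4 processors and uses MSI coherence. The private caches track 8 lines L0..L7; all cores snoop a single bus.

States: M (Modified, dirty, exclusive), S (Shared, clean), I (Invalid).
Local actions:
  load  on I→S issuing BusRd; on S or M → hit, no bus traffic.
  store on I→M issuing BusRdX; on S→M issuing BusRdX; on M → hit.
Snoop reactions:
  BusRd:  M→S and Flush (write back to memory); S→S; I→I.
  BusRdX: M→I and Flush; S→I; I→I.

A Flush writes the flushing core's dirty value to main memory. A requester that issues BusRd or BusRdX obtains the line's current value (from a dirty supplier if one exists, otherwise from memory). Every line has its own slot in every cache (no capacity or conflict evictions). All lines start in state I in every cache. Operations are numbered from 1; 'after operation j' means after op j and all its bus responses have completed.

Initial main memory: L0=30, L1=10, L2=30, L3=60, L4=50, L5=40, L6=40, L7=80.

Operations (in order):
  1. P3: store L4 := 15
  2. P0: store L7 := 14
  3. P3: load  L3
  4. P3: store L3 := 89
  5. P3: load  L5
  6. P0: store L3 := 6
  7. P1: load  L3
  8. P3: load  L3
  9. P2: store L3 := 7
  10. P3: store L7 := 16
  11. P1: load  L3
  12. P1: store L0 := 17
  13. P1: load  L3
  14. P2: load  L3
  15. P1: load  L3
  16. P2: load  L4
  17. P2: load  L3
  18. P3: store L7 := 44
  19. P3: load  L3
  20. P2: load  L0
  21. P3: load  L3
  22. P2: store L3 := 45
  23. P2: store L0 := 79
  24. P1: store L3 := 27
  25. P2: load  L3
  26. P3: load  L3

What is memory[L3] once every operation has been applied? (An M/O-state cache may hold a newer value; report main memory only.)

1. P3: store L4 := 15  bus=[BusRdX]  L4: P0=I P1=I P2=I P3=M  mem[L4]=50
2. P0: store L7 := 14  bus=[BusRdX]  L7: P0=M P1=I P2=I P3=I  mem[L7]=80
3. P3: load  L3  bus=[BusRd]  L3: P0=I P1=I P2=I P3=S  mem[L3]=60
4. P3: store L3 := 89  bus=[BusRdX]  L3: P0=I P1=I P2=I P3=M  mem[L3]=60
5. P3: load  L5  bus=[BusRd]  L5: P0=I P1=I P2=I P3=S  mem[L5]=40
6. P0: store L3 := 6  bus=[BusRdX,Flush]  L3: P0=M P1=I P2=I P3=I  mem[L3]=89
7. P1: load  L3  bus=[BusRd,Flush]  L3: P0=S P1=S P2=I P3=I  mem[L3]=6
8. P3: load  L3  bus=[BusRd]  L3: P0=S P1=S P2=I P3=S  mem[L3]=6
9. P2: store L3 := 7  bus=[BusRdX]  L3: P0=I P1=I P2=M P3=I  mem[L3]=6
10. P3: store L7 := 16  bus=[BusRdX,Flush]  L7: P0=I P1=I P2=I P3=M  mem[L7]=14
11. P1: load  L3  bus=[BusRd,Flush]  L3: P0=I P1=S P2=S P3=I  mem[L3]=7
12. P1: store L0 := 17  bus=[BusRdX]  L0: P0=I P1=M P2=I P3=I  mem[L0]=30
13. P1: load  L3  bus=[-]  L3: P0=I P1=S P2=S P3=I  mem[L3]=7
14. P2: load  L3  bus=[-]  L3: P0=I P1=S P2=S P3=I  mem[L3]=7
15. P1: load  L3  bus=[-]  L3: P0=I P1=S P2=S P3=I  mem[L3]=7
16. P2: load  L4  bus=[BusRd,Flush]  L4: P0=I P1=I P2=S P3=S  mem[L4]=15
17. P2: load  L3  bus=[-]  L3: P0=I P1=S P2=S P3=I  mem[L3]=7
18. P3: store L7 := 44  bus=[-]  L7: P0=I P1=I P2=I P3=M  mem[L7]=14
19. P3: load  L3  bus=[BusRd]  L3: P0=I P1=S P2=S P3=S  mem[L3]=7
20. P2: load  L0  bus=[BusRd,Flush]  L0: P0=I P1=S P2=S P3=I  mem[L0]=17
21. P3: load  L3  bus=[-]  L3: P0=I P1=S P2=S P3=S  mem[L3]=7
22. P2: store L3 := 45  bus=[BusRdX]  L3: P0=I P1=I P2=M P3=I  mem[L3]=7
23. P2: store L0 := 79  bus=[BusRdX]  L0: P0=I P1=I P2=M P3=I  mem[L0]=17
24. P1: store L3 := 27  bus=[BusRdX,Flush]  L3: P0=I P1=M P2=I P3=I  mem[L3]=45
25. P2: load  L3  bus=[BusRd,Flush]  L3: P0=I P1=S P2=S P3=I  mem[L3]=27
26. P3: load  L3  bus=[BusRd]  L3: P0=I P1=S P2=S P3=S  mem[L3]=27

memory[L3] = 27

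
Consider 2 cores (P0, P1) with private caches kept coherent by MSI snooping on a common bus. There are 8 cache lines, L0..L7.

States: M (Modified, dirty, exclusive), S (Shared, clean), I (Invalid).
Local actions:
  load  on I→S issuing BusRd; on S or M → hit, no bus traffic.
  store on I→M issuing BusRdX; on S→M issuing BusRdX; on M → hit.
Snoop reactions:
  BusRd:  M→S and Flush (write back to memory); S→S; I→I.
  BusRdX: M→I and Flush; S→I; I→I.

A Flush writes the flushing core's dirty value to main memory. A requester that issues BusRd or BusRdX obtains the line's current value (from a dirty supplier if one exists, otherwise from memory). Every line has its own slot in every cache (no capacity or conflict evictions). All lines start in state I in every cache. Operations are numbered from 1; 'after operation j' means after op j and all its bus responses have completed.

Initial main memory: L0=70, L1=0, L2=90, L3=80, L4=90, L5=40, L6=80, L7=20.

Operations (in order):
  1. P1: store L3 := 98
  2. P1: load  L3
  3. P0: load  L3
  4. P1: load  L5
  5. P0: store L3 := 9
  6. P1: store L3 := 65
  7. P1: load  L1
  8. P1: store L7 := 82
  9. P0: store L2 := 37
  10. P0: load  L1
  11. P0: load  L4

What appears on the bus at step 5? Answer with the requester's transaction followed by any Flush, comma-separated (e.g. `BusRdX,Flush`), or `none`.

bus = BusRdX

step 1: P1: store L3 := 98  ⟶  IM  (L3)  txn=BusRdX  M[L3]=80
step 2: P1: load  L3  ⟶  IM  (L3)  txn=∅  M[L3]=80
step 3: P0: load  L3  ⟶  SS  (L3)  txn=BusRd+Flush  M[L3]=98
step 4: P1: load  L5  ⟶  IS  (L5)  txn=BusRd  M[L5]=40
step 5: P0: store L3 := 9  ⟶  MI  (L3)  txn=BusRdX  M[L3]=98
step 6: P1: store L3 := 65  ⟶  IM  (L3)  txn=BusRdX+Flush  M[L3]=9
step 7: P1: load  L1  ⟶  IS  (L1)  txn=BusRd  M[L1]=0
step 8: P1: store L7 := 82  ⟶  IM  (L7)  txn=BusRdX  M[L7]=20
step 9: P0: store L2 := 37  ⟶  MI  (L2)  txn=BusRdX  M[L2]=90
step 10: P0: load  L1  ⟶  SS  (L1)  txn=BusRd  M[L1]=0
step 11: P0: load  L4  ⟶  SI  (L4)  txn=BusRd  M[L4]=90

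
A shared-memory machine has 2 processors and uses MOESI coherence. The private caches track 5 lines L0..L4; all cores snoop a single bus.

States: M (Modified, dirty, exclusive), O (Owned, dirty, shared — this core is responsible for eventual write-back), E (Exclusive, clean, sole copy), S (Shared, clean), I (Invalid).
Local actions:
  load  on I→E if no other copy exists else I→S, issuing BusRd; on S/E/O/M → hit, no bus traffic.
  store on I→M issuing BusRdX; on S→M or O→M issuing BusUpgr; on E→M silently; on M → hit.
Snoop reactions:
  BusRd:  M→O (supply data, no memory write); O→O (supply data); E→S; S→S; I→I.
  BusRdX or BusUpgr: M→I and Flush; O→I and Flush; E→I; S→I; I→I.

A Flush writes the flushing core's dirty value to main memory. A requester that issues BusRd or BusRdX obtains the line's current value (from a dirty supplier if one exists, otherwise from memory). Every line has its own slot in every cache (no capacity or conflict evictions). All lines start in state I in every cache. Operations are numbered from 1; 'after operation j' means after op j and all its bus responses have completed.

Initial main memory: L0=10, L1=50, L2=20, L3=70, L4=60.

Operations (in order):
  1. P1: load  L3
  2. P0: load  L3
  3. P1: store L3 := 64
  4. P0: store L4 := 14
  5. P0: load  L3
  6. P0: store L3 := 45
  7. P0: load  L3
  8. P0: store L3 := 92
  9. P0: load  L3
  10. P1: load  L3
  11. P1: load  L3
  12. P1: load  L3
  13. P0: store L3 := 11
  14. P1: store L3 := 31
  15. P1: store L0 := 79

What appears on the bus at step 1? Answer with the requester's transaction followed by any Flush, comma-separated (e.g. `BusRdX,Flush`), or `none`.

[1] P1: load  L3 | P0:I, P1:E(70) | bus: BusRd
[2] P0: load  L3 | P0:S(70), P1:S(70) | bus: BusRd
[3] P1: store L3 := 64 | P0:I, P1:M(64) | bus: BusUpgr
[4] P0: store L4 := 14 | P0:M(14), P1:I | bus: BusRdX
[5] P0: load  L3 | P0:S(64), P1:O(64) | bus: BusRd
[6] P0: store L3 := 45 | P0:M(45), P1:I | bus: BusUpgr,Flush
[7] P0: load  L3 | P0:M(45), P1:I | bus: none
[8] P0: store L3 := 92 | P0:M(92), P1:I | bus: none
[9] P0: load  L3 | P0:M(92), P1:I | bus: none
[10] P1: load  L3 | P0:O(92), P1:S(92) | bus: BusRd
[11] P1: load  L3 | P0:O(92), P1:S(92) | bus: none
[12] P1: load  L3 | P0:O(92), P1:S(92) | bus: none
[13] P0: store L3 := 11 | P0:M(11), P1:I | bus: BusUpgr
[14] P1: store L3 := 31 | P0:I, P1:M(31) | bus: BusRdX,Flush
[15] P1: store L0 := 79 | P0:I, P1:M(79) | bus: BusRdX

bus = BusRd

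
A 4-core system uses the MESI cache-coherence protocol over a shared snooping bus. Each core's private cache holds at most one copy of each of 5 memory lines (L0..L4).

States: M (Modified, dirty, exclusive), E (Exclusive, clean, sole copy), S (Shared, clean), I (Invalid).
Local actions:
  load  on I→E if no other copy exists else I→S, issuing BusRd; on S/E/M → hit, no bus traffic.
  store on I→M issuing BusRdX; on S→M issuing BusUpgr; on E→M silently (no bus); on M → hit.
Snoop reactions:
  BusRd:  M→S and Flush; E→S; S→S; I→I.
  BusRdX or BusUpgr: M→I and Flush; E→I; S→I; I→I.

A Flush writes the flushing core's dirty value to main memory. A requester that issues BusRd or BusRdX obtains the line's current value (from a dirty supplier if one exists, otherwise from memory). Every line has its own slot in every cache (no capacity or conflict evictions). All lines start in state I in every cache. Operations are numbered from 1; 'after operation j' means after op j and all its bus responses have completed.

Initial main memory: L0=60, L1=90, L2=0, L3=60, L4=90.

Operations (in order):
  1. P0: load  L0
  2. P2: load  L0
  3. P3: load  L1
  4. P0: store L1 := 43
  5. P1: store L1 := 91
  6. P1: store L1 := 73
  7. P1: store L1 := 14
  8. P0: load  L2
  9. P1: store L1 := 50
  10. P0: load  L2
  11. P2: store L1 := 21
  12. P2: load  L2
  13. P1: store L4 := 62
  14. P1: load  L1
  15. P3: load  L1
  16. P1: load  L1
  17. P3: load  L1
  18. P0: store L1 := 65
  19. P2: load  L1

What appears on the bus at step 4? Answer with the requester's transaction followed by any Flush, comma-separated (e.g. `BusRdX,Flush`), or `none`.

1. P0: load  L0  bus=[BusRd]  L0: P0=E P1=I P2=I P3=I  mem[L0]=60
2. P2: load  L0  bus=[BusRd]  L0: P0=S P1=I P2=S P3=I  mem[L0]=60
3. P3: load  L1  bus=[BusRd]  L1: P0=I P1=I P2=I P3=E  mem[L1]=90
4. P0: store L1 := 43  bus=[BusRdX]  L1: P0=M P1=I P2=I P3=I  mem[L1]=90
5. P1: store L1 := 91  bus=[BusRdX,Flush]  L1: P0=I P1=M P2=I P3=I  mem[L1]=43
6. P1: store L1 := 73  bus=[-]  L1: P0=I P1=M P2=I P3=I  mem[L1]=43
7. P1: store L1 := 14  bus=[-]  L1: P0=I P1=M P2=I P3=I  mem[L1]=43
8. P0: load  L2  bus=[BusRd]  L2: P0=E P1=I P2=I P3=I  mem[L2]=0
9. P1: store L1 := 50  bus=[-]  L1: P0=I P1=M P2=I P3=I  mem[L1]=43
10. P0: load  L2  bus=[-]  L2: P0=E P1=I P2=I P3=I  mem[L2]=0
11. P2: store L1 := 21  bus=[BusRdX,Flush]  L1: P0=I P1=I P2=M P3=I  mem[L1]=50
12. P2: load  L2  bus=[BusRd]  L2: P0=S P1=I P2=S P3=I  mem[L2]=0
13. P1: store L4 := 62  bus=[BusRdX]  L4: P0=I P1=M P2=I P3=I  mem[L4]=90
14. P1: load  L1  bus=[BusRd,Flush]  L1: P0=I P1=S P2=S P3=I  mem[L1]=21
15. P3: load  L1  bus=[BusRd]  L1: P0=I P1=S P2=S P3=S  mem[L1]=21
16. P1: load  L1  bus=[-]  L1: P0=I P1=S P2=S P3=S  mem[L1]=21
17. P3: load  L1  bus=[-]  L1: P0=I P1=S P2=S P3=S  mem[L1]=21
18. P0: store L1 := 65  bus=[BusRdX]  L1: P0=M P1=I P2=I P3=I  mem[L1]=21
19. P2: load  L1  bus=[BusRd,Flush]  L1: P0=S P1=I P2=S P3=I  mem[L1]=65

bus = BusRdX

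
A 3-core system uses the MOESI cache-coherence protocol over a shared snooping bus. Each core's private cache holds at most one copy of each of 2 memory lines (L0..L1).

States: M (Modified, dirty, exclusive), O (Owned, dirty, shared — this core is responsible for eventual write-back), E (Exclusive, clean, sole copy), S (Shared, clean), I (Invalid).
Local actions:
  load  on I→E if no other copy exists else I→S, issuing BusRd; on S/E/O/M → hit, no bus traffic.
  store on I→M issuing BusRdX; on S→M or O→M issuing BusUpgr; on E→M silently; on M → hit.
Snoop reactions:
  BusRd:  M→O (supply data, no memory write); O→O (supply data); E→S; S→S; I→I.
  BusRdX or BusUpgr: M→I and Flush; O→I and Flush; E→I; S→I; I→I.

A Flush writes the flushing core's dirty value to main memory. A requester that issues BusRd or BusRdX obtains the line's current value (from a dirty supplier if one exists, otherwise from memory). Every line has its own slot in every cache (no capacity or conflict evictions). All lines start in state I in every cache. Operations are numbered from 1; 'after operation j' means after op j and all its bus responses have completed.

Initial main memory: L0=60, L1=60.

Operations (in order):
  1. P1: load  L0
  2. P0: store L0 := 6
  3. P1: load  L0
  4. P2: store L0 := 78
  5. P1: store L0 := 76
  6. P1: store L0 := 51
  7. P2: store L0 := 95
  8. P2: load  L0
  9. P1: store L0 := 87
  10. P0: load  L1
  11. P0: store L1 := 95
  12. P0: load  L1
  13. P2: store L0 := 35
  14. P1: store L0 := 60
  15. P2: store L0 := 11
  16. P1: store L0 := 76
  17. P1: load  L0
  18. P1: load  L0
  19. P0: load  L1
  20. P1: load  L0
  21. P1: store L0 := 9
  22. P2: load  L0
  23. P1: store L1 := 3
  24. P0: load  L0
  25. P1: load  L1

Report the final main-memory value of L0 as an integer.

memory[L0] = 11

  op1 P1: load  L0 → I/E/I on L0; bus BusRd; mem=60
  op2 P0: store L0 := 6 → M/I/I on L0; bus BusRdX; mem=60
  op3 P1: load  L0 → O/S/I on L0; bus BusRd; mem=60
  op4 P2: store L0 := 78 → I/I/M on L0; bus BusRdX Flush; mem=6
  op5 P1: store L0 := 76 → I/M/I on L0; bus BusRdX Flush; mem=78
  op6 P1: store L0 := 51 → I/M/I on L0; bus (none); mem=78
  op7 P2: store L0 := 95 → I/I/M on L0; bus BusRdX Flush; mem=51
  op8 P2: load  L0 → I/I/M on L0; bus (none); mem=51
  op9 P1: store L0 := 87 → I/M/I on L0; bus BusRdX Flush; mem=95
  op10 P0: load  L1 → E/I/I on L1; bus BusRd; mem=60
  op11 P0: store L1 := 95 → M/I/I on L1; bus (none); mem=60
  op12 P0: load  L1 → M/I/I on L1; bus (none); mem=60
  op13 P2: store L0 := 35 → I/I/M on L0; bus BusRdX Flush; mem=87
  op14 P1: store L0 := 60 → I/M/I on L0; bus BusRdX Flush; mem=35
  op15 P2: store L0 := 11 → I/I/M on L0; bus BusRdX Flush; mem=60
  op16 P1: store L0 := 76 → I/M/I on L0; bus BusRdX Flush; mem=11
  op17 P1: load  L0 → I/M/I on L0; bus (none); mem=11
  op18 P1: load  L0 → I/M/I on L0; bus (none); mem=11
  op19 P0: load  L1 → M/I/I on L1; bus (none); mem=60
  op20 P1: load  L0 → I/M/I on L0; bus (none); mem=11
  op21 P1: store L0 := 9 → I/M/I on L0; bus (none); mem=11
  op22 P2: load  L0 → I/O/S on L0; bus BusRd; mem=11
  op23 P1: store L1 := 3 → I/M/I on L1; bus BusRdX Flush; mem=95
  op24 P0: load  L0 → S/O/S on L0; bus BusRd; mem=11
  op25 P1: load  L1 → I/M/I on L1; bus (none); mem=95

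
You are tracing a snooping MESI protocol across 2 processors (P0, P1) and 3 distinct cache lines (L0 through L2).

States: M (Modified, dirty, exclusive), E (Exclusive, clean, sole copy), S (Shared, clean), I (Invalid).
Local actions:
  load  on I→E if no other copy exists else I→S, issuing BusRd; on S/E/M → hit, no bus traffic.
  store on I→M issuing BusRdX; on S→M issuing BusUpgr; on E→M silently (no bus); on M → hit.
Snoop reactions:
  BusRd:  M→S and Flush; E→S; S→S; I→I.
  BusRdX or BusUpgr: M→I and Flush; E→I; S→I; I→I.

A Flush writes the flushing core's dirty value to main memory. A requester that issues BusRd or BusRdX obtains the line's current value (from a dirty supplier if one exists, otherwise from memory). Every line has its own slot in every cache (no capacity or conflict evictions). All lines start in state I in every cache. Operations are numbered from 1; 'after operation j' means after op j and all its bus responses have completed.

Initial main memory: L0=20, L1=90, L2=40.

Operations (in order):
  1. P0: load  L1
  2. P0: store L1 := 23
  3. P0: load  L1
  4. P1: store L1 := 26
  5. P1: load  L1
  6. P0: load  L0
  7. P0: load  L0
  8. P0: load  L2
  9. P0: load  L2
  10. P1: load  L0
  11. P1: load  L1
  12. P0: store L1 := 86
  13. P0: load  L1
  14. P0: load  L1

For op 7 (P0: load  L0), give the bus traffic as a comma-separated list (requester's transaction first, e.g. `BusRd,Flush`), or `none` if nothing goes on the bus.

  op1 P0: load  L1 → E/I on L1; bus BusRd; mem=90
  op2 P0: store L1 := 23 → M/I on L1; bus (none); mem=90
  op3 P0: load  L1 → M/I on L1; bus (none); mem=90
  op4 P1: store L1 := 26 → I/M on L1; bus BusRdX Flush; mem=23
  op5 P1: load  L1 → I/M on L1; bus (none); mem=23
  op6 P0: load  L0 → E/I on L0; bus BusRd; mem=20
  op7 P0: load  L0 → E/I on L0; bus (none); mem=20
  op8 P0: load  L2 → E/I on L2; bus BusRd; mem=40
  op9 P0: load  L2 → E/I on L2; bus (none); mem=40
  op10 P1: load  L0 → S/S on L0; bus BusRd; mem=20
  op11 P1: load  L1 → I/M on L1; bus (none); mem=23
  op12 P0: store L1 := 86 → M/I on L1; bus BusRdX Flush; mem=26
  op13 P0: load  L1 → M/I on L1; bus (none); mem=26
  op14 P0: load  L1 → M/I on L1; bus (none); mem=26

bus = none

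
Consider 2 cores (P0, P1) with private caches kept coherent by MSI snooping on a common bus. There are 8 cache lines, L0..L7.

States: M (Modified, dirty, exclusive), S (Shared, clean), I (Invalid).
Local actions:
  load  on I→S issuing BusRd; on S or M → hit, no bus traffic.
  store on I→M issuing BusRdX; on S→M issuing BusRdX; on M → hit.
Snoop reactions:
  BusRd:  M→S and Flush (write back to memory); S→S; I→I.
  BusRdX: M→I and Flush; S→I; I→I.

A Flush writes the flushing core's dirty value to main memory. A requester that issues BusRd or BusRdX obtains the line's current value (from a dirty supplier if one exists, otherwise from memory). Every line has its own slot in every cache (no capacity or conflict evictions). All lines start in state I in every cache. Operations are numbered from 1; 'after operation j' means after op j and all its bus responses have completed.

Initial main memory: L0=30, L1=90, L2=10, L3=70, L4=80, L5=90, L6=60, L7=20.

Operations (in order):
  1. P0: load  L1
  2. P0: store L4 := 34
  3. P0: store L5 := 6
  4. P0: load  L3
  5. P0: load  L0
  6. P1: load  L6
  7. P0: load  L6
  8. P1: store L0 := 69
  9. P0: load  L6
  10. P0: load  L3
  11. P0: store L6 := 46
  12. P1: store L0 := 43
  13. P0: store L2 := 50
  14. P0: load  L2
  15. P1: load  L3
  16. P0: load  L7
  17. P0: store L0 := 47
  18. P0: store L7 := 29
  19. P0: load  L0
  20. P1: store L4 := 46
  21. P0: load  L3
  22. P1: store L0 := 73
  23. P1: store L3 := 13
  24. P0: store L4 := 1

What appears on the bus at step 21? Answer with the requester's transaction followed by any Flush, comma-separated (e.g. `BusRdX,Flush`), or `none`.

step 1: P0: load  L1  ⟶  SI  (L1)  txn=BusRd  M[L1]=90
step 2: P0: store L4 := 34  ⟶  MI  (L4)  txn=BusRdX  M[L4]=80
step 3: P0: store L5 := 6  ⟶  MI  (L5)  txn=BusRdX  M[L5]=90
step 4: P0: load  L3  ⟶  SI  (L3)  txn=BusRd  M[L3]=70
step 5: P0: load  L0  ⟶  SI  (L0)  txn=BusRd  M[L0]=30
step 6: P1: load  L6  ⟶  IS  (L6)  txn=BusRd  M[L6]=60
step 7: P0: load  L6  ⟶  SS  (L6)  txn=BusRd  M[L6]=60
step 8: P1: store L0 := 69  ⟶  IM  (L0)  txn=BusRdX  M[L0]=30
step 9: P0: load  L6  ⟶  SS  (L6)  txn=∅  M[L6]=60
step 10: P0: load  L3  ⟶  SI  (L3)  txn=∅  M[L3]=70
step 11: P0: store L6 := 46  ⟶  MI  (L6)  txn=BusRdX  M[L6]=60
step 12: P1: store L0 := 43  ⟶  IM  (L0)  txn=∅  M[L0]=30
step 13: P0: store L2 := 50  ⟶  MI  (L2)  txn=BusRdX  M[L2]=10
step 14: P0: load  L2  ⟶  MI  (L2)  txn=∅  M[L2]=10
step 15: P1: load  L3  ⟶  SS  (L3)  txn=BusRd  M[L3]=70
step 16: P0: load  L7  ⟶  SI  (L7)  txn=BusRd  M[L7]=20
step 17: P0: store L0 := 47  ⟶  MI  (L0)  txn=BusRdX+Flush  M[L0]=43
step 18: P0: store L7 := 29  ⟶  MI  (L7)  txn=BusRdX  M[L7]=20
step 19: P0: load  L0  ⟶  MI  (L0)  txn=∅  M[L0]=43
step 20: P1: store L4 := 46  ⟶  IM  (L4)  txn=BusRdX+Flush  M[L4]=34
step 21: P0: load  L3  ⟶  SS  (L3)  txn=∅  M[L3]=70
step 22: P1: store L0 := 73  ⟶  IM  (L0)  txn=BusRdX+Flush  M[L0]=47
step 23: P1: store L3 := 13  ⟶  IM  (L3)  txn=BusRdX  M[L3]=70
step 24: P0: store L4 := 1  ⟶  MI  (L4)  txn=BusRdX+Flush  M[L4]=46

bus = none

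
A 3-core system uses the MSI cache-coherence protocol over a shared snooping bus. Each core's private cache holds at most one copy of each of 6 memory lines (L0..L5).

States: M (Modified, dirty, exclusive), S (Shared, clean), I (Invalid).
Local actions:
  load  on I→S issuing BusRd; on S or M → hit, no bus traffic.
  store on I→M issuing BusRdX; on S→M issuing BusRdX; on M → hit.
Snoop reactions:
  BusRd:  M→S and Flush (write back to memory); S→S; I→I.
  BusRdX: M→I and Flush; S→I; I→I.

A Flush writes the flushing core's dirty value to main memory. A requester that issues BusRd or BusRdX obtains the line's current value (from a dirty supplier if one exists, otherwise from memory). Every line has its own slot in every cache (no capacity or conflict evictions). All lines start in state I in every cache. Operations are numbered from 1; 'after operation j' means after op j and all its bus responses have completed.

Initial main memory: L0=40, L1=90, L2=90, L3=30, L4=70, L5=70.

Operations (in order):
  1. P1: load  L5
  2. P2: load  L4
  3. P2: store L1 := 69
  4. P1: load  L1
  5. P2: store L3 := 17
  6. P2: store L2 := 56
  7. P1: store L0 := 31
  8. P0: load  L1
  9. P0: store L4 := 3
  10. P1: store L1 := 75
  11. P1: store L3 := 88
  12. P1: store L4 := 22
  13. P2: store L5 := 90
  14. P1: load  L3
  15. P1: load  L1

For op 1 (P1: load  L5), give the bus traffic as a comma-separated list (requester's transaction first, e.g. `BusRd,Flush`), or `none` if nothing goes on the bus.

bus = BusRd

  op1 P1: load  L5 → I/S/I on L5; bus BusRd; mem=70
  op2 P2: load  L4 → I/I/S on L4; bus BusRd; mem=70
  op3 P2: store L1 := 69 → I/I/M on L1; bus BusRdX; mem=90
  op4 P1: load  L1 → I/S/S on L1; bus BusRd Flush; mem=69
  op5 P2: store L3 := 17 → I/I/M on L3; bus BusRdX; mem=30
  op6 P2: store L2 := 56 → I/I/M on L2; bus BusRdX; mem=90
  op7 P1: store L0 := 31 → I/M/I on L0; bus BusRdX; mem=40
  op8 P0: load  L1 → S/S/S on L1; bus BusRd; mem=69
  op9 P0: store L4 := 3 → M/I/I on L4; bus BusRdX; mem=70
  op10 P1: store L1 := 75 → I/M/I on L1; bus BusRdX; mem=69
  op11 P1: store L3 := 88 → I/M/I on L3; bus BusRdX Flush; mem=17
  op12 P1: store L4 := 22 → I/M/I on L4; bus BusRdX Flush; mem=3
  op13 P2: store L5 := 90 → I/I/M on L5; bus BusRdX; mem=70
  op14 P1: load  L3 → I/M/I on L3; bus (none); mem=17
  op15 P1: load  L1 → I/M/I on L1; bus (none); mem=69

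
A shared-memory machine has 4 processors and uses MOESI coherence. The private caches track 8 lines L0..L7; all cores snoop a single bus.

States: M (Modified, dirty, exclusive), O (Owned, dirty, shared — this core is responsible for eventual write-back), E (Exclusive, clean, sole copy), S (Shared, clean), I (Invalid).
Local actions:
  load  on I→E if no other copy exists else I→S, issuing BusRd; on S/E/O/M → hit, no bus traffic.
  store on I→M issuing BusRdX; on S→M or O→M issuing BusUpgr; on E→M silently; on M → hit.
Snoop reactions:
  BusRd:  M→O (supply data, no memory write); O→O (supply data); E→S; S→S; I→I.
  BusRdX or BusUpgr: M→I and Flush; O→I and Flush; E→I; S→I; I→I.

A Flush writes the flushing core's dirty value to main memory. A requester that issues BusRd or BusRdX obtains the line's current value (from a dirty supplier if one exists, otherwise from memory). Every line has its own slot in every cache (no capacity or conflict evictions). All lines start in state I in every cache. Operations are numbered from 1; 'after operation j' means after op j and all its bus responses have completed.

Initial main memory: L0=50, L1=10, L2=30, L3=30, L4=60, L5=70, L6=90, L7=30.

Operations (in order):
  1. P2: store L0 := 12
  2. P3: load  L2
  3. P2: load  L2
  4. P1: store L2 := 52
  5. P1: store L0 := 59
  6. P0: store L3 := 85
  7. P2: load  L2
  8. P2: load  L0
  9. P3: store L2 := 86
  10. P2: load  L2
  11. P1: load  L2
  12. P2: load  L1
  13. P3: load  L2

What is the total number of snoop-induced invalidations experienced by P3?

step 1: P2: store L0 := 12  ⟶  IIMI  (L0)  txn=BusRdX  M[L0]=50
step 2: P3: load  L2  ⟶  IIIE  (L2)  txn=BusRd  M[L2]=30
step 3: P2: load  L2  ⟶  IISS  (L2)  txn=BusRd  M[L2]=30
step 4: P1: store L2 := 52  ⟶  IMII  (L2)  txn=BusRdX  M[L2]=30
step 5: P1: store L0 := 59  ⟶  IMII  (L0)  txn=BusRdX+Flush  M[L0]=12
step 6: P0: store L3 := 85  ⟶  MIII  (L3)  txn=BusRdX  M[L3]=30
step 7: P2: load  L2  ⟶  IOSI  (L2)  txn=BusRd  M[L2]=30
step 8: P2: load  L0  ⟶  IOSI  (L0)  txn=BusRd  M[L0]=12
step 9: P3: store L2 := 86  ⟶  IIIM  (L2)  txn=BusRdX+Flush  M[L2]=52
step 10: P2: load  L2  ⟶  IISO  (L2)  txn=BusRd  M[L2]=52
step 11: P1: load  L2  ⟶  ISSO  (L2)  txn=BusRd  M[L2]=52
step 12: P2: load  L1  ⟶  IIEI  (L1)  txn=BusRd  M[L1]=10
step 13: P3: load  L2  ⟶  ISSO  (L2)  txn=∅  M[L2]=52

invalidations = 1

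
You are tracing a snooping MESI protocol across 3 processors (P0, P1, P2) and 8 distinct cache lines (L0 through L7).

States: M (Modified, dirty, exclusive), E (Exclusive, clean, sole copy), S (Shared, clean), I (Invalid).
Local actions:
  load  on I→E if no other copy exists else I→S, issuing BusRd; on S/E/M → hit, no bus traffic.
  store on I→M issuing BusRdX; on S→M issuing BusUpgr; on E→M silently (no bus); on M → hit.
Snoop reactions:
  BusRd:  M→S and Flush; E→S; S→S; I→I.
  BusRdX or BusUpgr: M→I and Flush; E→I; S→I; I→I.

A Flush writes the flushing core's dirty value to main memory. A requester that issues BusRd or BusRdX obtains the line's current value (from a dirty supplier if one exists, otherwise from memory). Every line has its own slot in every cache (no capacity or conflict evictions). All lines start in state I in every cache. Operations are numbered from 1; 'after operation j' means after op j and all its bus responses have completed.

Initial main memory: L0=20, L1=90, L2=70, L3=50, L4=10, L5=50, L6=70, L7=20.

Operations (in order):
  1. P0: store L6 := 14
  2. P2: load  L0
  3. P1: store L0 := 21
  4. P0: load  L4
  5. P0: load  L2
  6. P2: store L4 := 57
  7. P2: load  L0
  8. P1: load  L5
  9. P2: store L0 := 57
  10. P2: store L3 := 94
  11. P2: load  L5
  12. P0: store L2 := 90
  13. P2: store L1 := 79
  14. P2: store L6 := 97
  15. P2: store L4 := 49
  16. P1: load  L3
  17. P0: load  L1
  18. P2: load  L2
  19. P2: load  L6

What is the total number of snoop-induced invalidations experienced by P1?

[1] P0: store L6 := 14 | P0:M(14), P1:I, P2:I | bus: BusRdX
[2] P2: load  L0 | P0:I, P1:I, P2:E(20) | bus: BusRd
[3] P1: store L0 := 21 | P0:I, P1:M(21), P2:I | bus: BusRdX
[4] P0: load  L4 | P0:E(10), P1:I, P2:I | bus: BusRd
[5] P0: load  L2 | P0:E(70), P1:I, P2:I | bus: BusRd
[6] P2: store L4 := 57 | P0:I, P1:I, P2:M(57) | bus: BusRdX
[7] P2: load  L0 | P0:I, P1:S(21), P2:S(21) | bus: BusRd,Flush
[8] P1: load  L5 | P0:I, P1:E(50), P2:I | bus: BusRd
[9] P2: store L0 := 57 | P0:I, P1:I, P2:M(57) | bus: BusUpgr
[10] P2: store L3 := 94 | P0:I, P1:I, P2:M(94) | bus: BusRdX
[11] P2: load  L5 | P0:I, P1:S(50), P2:S(50) | bus: BusRd
[12] P0: store L2 := 90 | P0:M(90), P1:I, P2:I | bus: none
[13] P2: store L1 := 79 | P0:I, P1:I, P2:M(79) | bus: BusRdX
[14] P2: store L6 := 97 | P0:I, P1:I, P2:M(97) | bus: BusRdX,Flush
[15] P2: store L4 := 49 | P0:I, P1:I, P2:M(49) | bus: none
[16] P1: load  L3 | P0:I, P1:S(94), P2:S(94) | bus: BusRd,Flush
[17] P0: load  L1 | P0:S(79), P1:I, P2:S(79) | bus: BusRd,Flush
[18] P2: load  L2 | P0:S(90), P1:I, P2:S(90) | bus: BusRd,Flush
[19] P2: load  L6 | P0:I, P1:I, P2:M(97) | bus: none

invalidations = 1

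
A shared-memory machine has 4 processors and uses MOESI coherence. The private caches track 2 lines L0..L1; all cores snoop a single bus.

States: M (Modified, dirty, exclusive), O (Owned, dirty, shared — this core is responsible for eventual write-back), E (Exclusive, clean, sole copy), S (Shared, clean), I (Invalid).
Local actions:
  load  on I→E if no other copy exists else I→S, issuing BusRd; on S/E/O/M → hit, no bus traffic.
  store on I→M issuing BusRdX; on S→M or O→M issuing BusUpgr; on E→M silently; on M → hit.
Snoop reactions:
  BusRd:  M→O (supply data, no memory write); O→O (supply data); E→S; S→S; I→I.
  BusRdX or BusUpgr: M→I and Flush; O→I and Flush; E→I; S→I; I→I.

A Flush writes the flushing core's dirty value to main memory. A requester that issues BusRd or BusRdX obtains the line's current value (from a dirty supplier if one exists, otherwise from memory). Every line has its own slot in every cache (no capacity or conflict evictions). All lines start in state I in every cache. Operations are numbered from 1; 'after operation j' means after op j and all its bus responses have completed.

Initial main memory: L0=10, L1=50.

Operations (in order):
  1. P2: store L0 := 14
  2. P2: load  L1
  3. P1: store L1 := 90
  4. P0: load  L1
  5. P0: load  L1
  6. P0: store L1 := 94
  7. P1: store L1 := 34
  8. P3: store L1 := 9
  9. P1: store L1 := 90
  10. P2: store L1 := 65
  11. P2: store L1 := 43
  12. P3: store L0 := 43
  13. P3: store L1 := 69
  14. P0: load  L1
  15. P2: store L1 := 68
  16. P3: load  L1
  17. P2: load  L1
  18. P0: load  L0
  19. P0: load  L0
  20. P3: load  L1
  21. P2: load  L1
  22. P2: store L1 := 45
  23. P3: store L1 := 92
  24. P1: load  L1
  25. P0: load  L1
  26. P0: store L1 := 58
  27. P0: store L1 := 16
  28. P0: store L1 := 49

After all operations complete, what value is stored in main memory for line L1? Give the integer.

memory[L1] = 92

  op1 P2: store L0 := 14 → I/I/M/I on L0; bus BusRdX; mem=10
  op2 P2: load  L1 → I/I/E/I on L1; bus BusRd; mem=50
  op3 P1: store L1 := 90 → I/M/I/I on L1; bus BusRdX; mem=50
  op4 P0: load  L1 → S/O/I/I on L1; bus BusRd; mem=50
  op5 P0: load  L1 → S/O/I/I on L1; bus (none); mem=50
  op6 P0: store L1 := 94 → M/I/I/I on L1; bus BusUpgr Flush; mem=90
  op7 P1: store L1 := 34 → I/M/I/I on L1; bus BusRdX Flush; mem=94
  op8 P3: store L1 := 9 → I/I/I/M on L1; bus BusRdX Flush; mem=34
  op9 P1: store L1 := 90 → I/M/I/I on L1; bus BusRdX Flush; mem=9
  op10 P2: store L1 := 65 → I/I/M/I on L1; bus BusRdX Flush; mem=90
  op11 P2: store L1 := 43 → I/I/M/I on L1; bus (none); mem=90
  op12 P3: store L0 := 43 → I/I/I/M on L0; bus BusRdX Flush; mem=14
  op13 P3: store L1 := 69 → I/I/I/M on L1; bus BusRdX Flush; mem=43
  op14 P0: load  L1 → S/I/I/O on L1; bus BusRd; mem=43
  op15 P2: store L1 := 68 → I/I/M/I on L1; bus BusRdX Flush; mem=69
  op16 P3: load  L1 → I/I/O/S on L1; bus BusRd; mem=69
  op17 P2: load  L1 → I/I/O/S on L1; bus (none); mem=69
  op18 P0: load  L0 → S/I/I/O on L0; bus BusRd; mem=14
  op19 P0: load  L0 → S/I/I/O on L0; bus (none); mem=14
  op20 P3: load  L1 → I/I/O/S on L1; bus (none); mem=69
  op21 P2: load  L1 → I/I/O/S on L1; bus (none); mem=69
  op22 P2: store L1 := 45 → I/I/M/I on L1; bus BusUpgr; mem=69
  op23 P3: store L1 := 92 → I/I/I/M on L1; bus BusRdX Flush; mem=45
  op24 P1: load  L1 → I/S/I/O on L1; bus BusRd; mem=45
  op25 P0: load  L1 → S/S/I/O on L1; bus BusRd; mem=45
  op26 P0: store L1 := 58 → M/I/I/I on L1; bus BusUpgr Flush; mem=92
  op27 P0: store L1 := 16 → M/I/I/I on L1; bus (none); mem=92
  op28 P0: store L1 := 49 → M/I/I/I on L1; bus (none); mem=92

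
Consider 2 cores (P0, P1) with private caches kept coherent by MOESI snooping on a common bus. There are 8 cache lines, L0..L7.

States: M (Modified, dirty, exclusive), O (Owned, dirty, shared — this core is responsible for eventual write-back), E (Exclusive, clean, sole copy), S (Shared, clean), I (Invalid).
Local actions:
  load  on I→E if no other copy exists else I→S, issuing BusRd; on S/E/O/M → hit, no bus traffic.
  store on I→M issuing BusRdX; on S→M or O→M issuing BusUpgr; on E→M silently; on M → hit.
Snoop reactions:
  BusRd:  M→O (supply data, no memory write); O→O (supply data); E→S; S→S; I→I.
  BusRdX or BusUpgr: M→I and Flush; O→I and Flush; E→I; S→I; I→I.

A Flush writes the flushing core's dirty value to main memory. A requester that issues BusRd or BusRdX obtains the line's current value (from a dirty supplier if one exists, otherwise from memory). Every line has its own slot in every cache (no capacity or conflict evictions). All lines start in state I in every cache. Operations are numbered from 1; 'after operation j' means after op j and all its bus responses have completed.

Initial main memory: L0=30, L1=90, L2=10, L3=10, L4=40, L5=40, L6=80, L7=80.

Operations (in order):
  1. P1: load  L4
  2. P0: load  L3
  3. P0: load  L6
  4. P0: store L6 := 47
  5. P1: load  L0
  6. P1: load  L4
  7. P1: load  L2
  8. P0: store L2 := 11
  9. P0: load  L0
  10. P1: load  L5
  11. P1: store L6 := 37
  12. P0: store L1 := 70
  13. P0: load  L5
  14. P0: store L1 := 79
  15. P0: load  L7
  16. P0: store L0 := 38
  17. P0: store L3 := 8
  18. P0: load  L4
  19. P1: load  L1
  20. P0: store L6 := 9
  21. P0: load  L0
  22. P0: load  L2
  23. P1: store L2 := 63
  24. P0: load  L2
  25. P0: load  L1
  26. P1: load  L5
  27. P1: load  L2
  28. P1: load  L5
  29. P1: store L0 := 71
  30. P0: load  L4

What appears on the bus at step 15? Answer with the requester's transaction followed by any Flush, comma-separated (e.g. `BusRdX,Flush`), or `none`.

step 1: P1: load  L4  ⟶  IE  (L4)  txn=BusRd  M[L4]=40
step 2: P0: load  L3  ⟶  EI  (L3)  txn=BusRd  M[L3]=10
step 3: P0: load  L6  ⟶  EI  (L6)  txn=BusRd  M[L6]=80
step 4: P0: store L6 := 47  ⟶  MI  (L6)  txn=∅  M[L6]=80
step 5: P1: load  L0  ⟶  IE  (L0)  txn=BusRd  M[L0]=30
step 6: P1: load  L4  ⟶  IE  (L4)  txn=∅  M[L4]=40
step 7: P1: load  L2  ⟶  IE  (L2)  txn=BusRd  M[L2]=10
step 8: P0: store L2 := 11  ⟶  MI  (L2)  txn=BusRdX  M[L2]=10
step 9: P0: load  L0  ⟶  SS  (L0)  txn=BusRd  M[L0]=30
step 10: P1: load  L5  ⟶  IE  (L5)  txn=BusRd  M[L5]=40
step 11: P1: store L6 := 37  ⟶  IM  (L6)  txn=BusRdX+Flush  M[L6]=47
step 12: P0: store L1 := 70  ⟶  MI  (L1)  txn=BusRdX  M[L1]=90
step 13: P0: load  L5  ⟶  SS  (L5)  txn=BusRd  M[L5]=40
step 14: P0: store L1 := 79  ⟶  MI  (L1)  txn=∅  M[L1]=90
step 15: P0: load  L7  ⟶  EI  (L7)  txn=BusRd  M[L7]=80
step 16: P0: store L0 := 38  ⟶  MI  (L0)  txn=BusUpgr  M[L0]=30
step 17: P0: store L3 := 8  ⟶  MI  (L3)  txn=∅  M[L3]=10
step 18: P0: load  L4  ⟶  SS  (L4)  txn=BusRd  M[L4]=40
step 19: P1: load  L1  ⟶  OS  (L1)  txn=BusRd  M[L1]=90
step 20: P0: store L6 := 9  ⟶  MI  (L6)  txn=BusRdX+Flush  M[L6]=37
step 21: P0: load  L0  ⟶  MI  (L0)  txn=∅  M[L0]=30
step 22: P0: load  L2  ⟶  MI  (L2)  txn=∅  M[L2]=10
step 23: P1: store L2 := 63  ⟶  IM  (L2)  txn=BusRdX+Flush  M[L2]=11
step 24: P0: load  L2  ⟶  SO  (L2)  txn=BusRd  M[L2]=11
step 25: P0: load  L1  ⟶  OS  (L1)  txn=∅  M[L1]=90
step 26: P1: load  L5  ⟶  SS  (L5)  txn=∅  M[L5]=40
step 27: P1: load  L2  ⟶  SO  (L2)  txn=∅  M[L2]=11
step 28: P1: load  L5  ⟶  SS  (L5)  txn=∅  M[L5]=40
step 29: P1: store L0 := 71  ⟶  IM  (L0)  txn=BusRdX+Flush  M[L0]=38
step 30: P0: load  L4  ⟶  SS  (L4)  txn=∅  M[L4]=40

bus = BusRd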